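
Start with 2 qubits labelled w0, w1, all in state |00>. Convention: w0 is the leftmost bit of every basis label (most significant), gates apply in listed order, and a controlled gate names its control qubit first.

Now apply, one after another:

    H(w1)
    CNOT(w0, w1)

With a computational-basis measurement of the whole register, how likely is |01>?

Outcome |01> occurs with probability 1/2.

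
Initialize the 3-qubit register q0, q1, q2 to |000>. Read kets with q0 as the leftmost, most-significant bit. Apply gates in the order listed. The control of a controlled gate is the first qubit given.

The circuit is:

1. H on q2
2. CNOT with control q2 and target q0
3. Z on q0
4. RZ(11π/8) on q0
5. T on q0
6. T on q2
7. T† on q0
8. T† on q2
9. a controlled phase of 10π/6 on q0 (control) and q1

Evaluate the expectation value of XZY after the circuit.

In the final state, XZY has expectation (1 - exp(3*I*pi/4))*exp(I*pi/8)/2.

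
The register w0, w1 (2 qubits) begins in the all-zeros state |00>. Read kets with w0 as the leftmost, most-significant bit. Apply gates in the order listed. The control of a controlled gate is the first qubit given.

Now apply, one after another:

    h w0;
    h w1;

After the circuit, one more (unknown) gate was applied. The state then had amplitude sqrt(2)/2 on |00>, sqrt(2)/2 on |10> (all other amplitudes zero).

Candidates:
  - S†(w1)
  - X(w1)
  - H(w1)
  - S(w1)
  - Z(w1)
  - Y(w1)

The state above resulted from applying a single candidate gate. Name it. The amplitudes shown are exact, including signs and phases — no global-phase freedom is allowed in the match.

The applied gate was H(w1).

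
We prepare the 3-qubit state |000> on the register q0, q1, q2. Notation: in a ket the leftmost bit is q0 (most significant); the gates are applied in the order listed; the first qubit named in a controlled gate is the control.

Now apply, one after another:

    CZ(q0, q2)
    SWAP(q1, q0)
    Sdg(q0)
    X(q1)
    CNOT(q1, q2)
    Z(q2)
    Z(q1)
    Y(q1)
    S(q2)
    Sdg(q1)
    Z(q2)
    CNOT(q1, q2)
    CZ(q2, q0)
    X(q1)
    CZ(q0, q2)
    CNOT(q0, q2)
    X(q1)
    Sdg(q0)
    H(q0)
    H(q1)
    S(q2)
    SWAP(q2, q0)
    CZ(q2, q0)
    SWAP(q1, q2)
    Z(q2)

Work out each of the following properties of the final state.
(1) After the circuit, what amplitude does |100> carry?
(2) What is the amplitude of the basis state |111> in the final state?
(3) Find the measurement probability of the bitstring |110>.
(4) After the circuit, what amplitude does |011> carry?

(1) The final state's coefficient on |100> equals -I/2.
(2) The final state's coefficient on |111> equals -I/2.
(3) The probability of measuring |110> is 1/4.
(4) The amplitude on |011> is 0.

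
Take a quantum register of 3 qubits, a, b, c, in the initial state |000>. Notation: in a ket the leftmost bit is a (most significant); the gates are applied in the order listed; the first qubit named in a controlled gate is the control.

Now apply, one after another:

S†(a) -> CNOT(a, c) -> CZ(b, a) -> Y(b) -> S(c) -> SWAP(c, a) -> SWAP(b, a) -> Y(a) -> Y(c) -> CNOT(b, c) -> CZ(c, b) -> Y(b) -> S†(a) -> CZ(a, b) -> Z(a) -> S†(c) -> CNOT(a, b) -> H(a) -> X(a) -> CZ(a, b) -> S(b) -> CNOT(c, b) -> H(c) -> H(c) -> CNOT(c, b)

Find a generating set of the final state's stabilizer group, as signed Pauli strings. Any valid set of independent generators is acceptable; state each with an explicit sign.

The final state is stabilized by the group generated by -XII, -IZI, -IIZ; other independent generating sets are equally valid.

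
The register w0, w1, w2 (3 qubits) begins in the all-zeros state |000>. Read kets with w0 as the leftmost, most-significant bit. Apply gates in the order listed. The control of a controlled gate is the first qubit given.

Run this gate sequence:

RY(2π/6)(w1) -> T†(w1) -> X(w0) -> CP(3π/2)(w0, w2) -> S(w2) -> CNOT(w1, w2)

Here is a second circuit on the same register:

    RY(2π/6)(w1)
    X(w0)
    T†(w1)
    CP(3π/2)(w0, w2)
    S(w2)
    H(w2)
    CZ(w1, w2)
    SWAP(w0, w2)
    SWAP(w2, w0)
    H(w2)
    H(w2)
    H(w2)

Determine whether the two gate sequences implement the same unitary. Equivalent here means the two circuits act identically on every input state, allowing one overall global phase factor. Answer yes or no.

Yes — the two circuits implement the same unitary up to a global phase.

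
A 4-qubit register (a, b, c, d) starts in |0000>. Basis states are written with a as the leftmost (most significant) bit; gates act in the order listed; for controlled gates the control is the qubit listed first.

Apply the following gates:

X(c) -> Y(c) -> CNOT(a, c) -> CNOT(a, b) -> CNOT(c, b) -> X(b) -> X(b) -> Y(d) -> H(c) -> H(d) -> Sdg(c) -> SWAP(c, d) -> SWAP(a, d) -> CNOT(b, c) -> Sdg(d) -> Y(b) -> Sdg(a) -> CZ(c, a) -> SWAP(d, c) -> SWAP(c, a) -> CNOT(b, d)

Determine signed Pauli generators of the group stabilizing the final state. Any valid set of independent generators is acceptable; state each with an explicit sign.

The stabilizer group can be generated by +IIXZ, -IIZX, +ZIII, -IZII, among other valid generating sets. Key observation: the block from step 6 through step 7 cancels to the identity and can be dropped.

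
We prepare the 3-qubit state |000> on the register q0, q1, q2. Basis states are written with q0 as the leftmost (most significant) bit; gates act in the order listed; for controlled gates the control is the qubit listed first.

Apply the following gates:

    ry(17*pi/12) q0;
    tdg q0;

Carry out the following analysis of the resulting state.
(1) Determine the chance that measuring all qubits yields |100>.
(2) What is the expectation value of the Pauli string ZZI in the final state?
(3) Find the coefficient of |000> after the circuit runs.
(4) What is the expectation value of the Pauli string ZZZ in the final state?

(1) Outcome |100> occurs with probability -sqrt(2)/8 + sqrt(6)/8 + 1/2.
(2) In the final state, ZZI has expectation -sqrt(6)/4 + sqrt(2)/4.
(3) The final state's coefficient on |000> equals -sqrt(3*sqrt(2) + 6)/4 + sqrt(2 - sqrt(2))/4.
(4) The observable ZZZ averages to -sqrt(6)/4 + sqrt(2)/4.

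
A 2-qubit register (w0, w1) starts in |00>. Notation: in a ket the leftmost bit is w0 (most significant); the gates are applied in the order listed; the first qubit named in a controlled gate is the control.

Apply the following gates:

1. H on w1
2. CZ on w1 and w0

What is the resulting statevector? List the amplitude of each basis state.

The resulting statevector has amplitude sqrt(2)/2 on |00>, sqrt(2)/2 on |01>, 0 on |10>, 0 on |11>.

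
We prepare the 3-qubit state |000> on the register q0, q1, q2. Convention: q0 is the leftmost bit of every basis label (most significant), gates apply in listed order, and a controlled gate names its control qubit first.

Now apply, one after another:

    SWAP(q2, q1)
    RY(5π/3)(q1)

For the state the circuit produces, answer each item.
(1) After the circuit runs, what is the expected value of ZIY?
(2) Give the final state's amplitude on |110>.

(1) The expectation value of ZIY is 0.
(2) |110> carries amplitude 0 in the final state.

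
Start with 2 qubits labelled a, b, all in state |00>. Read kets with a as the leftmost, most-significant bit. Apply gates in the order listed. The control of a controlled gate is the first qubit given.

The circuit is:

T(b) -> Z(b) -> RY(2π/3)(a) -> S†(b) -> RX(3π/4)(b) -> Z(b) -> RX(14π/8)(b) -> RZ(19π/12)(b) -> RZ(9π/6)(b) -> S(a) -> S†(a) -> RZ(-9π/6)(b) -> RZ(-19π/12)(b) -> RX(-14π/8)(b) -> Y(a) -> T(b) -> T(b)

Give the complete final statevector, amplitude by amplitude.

The final amplitudes are -I*sqrt(6 - 3*sqrt(2))/4 on |00>, I*sqrt(3*sqrt(2) + 6)/4 on |01>, I*sqrt(2 - sqrt(2))/4 on |10>, -I*sqrt(sqrt(2) + 2)/4 on |11>. Key observation: steps 7-14 multiply out to the identity, so the circuit reduces to the remaining gates.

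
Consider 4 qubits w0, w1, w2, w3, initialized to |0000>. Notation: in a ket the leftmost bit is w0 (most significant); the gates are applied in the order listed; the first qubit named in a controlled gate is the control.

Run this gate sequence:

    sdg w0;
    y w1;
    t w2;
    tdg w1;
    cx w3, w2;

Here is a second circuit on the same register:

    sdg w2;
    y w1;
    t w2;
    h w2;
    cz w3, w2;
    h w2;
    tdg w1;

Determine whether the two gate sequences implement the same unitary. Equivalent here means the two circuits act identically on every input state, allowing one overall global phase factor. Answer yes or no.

No, they are not equivalent — no single phase factor reconciles the two unitaries.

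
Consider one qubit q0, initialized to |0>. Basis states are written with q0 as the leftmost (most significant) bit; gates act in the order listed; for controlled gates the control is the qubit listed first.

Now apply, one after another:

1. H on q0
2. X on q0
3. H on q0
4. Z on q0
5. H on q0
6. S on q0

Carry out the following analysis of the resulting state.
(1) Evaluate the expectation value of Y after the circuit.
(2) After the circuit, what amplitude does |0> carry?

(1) The expectation value of Y is 1. Key observation: the block from step 1 through step 4 cancels to the identity and can be dropped.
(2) |0> carries amplitude sqrt(2)/2 in the final state.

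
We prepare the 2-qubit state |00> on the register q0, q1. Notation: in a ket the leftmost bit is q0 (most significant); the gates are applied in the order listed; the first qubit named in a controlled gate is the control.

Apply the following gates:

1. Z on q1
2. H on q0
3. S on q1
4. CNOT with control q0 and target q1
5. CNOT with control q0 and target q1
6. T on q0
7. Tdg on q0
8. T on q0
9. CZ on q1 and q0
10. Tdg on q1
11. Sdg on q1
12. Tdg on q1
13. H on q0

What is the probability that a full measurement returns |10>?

The probability of measuring |10> is 1/2 - sqrt(2)/4.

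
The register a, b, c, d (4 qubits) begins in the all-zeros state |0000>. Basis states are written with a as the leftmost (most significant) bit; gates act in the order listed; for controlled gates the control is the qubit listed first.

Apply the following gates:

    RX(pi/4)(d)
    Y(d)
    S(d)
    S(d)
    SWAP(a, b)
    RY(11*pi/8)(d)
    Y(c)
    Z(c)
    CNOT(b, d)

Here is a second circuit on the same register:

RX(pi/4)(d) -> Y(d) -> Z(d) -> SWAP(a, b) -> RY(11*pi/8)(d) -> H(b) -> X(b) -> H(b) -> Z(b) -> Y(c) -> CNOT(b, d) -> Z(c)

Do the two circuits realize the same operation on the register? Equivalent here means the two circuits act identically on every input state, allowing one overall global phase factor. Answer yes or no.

Yes: on every input state the two circuits agree up to one overall phase factor.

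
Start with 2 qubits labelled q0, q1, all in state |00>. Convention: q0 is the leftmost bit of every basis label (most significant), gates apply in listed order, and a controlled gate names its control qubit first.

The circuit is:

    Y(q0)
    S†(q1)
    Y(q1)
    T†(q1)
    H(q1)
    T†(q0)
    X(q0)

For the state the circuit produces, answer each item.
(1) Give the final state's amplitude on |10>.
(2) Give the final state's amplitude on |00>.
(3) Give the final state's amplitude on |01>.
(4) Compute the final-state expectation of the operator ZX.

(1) The amplitude on |10> is 0.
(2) |00> carries amplitude sqrt(2)*I/2 in the final state.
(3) |01> carries amplitude -sqrt(2)*I/2 in the final state.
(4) The expectation value of ZX is -1.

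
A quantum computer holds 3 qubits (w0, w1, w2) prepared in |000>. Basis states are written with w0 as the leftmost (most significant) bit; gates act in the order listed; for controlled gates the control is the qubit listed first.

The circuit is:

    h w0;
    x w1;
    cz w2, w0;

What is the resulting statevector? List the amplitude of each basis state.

The resulting statevector has amplitude sqrt(2)/2 on |010>, sqrt(2)/2 on |110>, and 0 on every other basis state.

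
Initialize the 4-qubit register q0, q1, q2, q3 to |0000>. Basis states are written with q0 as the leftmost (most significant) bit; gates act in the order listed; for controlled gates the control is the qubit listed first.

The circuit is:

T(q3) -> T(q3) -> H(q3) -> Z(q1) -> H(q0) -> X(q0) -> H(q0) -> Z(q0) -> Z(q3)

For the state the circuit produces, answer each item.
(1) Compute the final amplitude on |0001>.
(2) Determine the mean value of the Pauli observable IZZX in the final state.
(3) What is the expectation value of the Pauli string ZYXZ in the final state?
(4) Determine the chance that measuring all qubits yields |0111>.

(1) |0001> carries amplitude -sqrt(2)/2 in the final state. Key observation: gates 5-8 undo each other exactly, leaving only the rest of the circuit to track.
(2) In the final state, IZZX has expectation -1.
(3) The observable ZYXZ averages to 0.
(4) The probability of measuring |0111> is 0.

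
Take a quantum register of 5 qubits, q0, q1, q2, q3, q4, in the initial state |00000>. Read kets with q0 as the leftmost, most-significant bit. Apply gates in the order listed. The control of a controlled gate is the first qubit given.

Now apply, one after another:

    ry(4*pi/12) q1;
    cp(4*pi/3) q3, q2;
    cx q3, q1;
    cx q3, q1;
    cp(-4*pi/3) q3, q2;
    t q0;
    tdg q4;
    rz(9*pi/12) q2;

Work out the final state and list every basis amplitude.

The resulting statevector has amplitude -sqrt(3)*exp(5*I*pi/8)/2 on |00000>, -exp(5*I*pi/8)/2 on |01000>, and 0 on every other basis state. Key observation: steps 2-5 multiply out to the identity, so the circuit reduces to the remaining gates.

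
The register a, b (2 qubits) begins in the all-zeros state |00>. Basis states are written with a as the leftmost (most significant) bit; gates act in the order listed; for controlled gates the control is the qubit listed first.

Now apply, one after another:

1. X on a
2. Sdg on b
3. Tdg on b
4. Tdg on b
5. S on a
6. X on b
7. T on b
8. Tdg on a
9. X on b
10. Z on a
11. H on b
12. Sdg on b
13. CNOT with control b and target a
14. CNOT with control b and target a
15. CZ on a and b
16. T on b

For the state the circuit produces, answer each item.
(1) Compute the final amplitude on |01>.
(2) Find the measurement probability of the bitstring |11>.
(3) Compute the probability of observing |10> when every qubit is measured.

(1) |01> carries amplitude 0 in the final state.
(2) A full measurement returns |11> with probability 1/2.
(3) Outcome |10> occurs with probability 1/2.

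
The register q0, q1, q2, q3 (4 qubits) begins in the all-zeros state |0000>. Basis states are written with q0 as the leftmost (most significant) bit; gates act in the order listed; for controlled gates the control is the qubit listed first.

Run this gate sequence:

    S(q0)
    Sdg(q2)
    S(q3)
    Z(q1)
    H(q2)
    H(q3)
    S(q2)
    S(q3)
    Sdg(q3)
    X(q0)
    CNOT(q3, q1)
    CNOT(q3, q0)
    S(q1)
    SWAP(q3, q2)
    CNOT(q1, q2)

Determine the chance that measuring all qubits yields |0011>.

A full measurement returns |0011> with probability 0.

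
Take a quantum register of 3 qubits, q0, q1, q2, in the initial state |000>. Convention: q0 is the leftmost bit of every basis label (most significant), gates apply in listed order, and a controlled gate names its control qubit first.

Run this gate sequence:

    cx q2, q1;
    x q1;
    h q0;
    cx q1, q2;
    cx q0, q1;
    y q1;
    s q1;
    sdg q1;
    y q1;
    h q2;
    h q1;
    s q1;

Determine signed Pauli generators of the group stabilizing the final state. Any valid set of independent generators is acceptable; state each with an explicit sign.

One valid set of independent stabilizer generators is +XZI, -ZYI, -IIX (any independent generating set of the same group is equally correct).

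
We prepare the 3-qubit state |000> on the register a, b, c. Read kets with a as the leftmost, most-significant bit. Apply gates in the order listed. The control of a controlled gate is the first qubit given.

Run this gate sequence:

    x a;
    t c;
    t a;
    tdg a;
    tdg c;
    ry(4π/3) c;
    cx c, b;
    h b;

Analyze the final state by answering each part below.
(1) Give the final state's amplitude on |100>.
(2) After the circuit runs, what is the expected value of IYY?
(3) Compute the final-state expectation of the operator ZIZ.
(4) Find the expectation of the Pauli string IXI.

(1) The final state's coefficient on |100> equals -sqrt(2)/4. Key observation: gates 2-5 undo each other exactly, leaving only the rest of the circuit to track.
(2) The observable IYY averages to -sqrt(3)/2.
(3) The observable ZIZ averages to 1/2.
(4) The observable IXI averages to -1/2.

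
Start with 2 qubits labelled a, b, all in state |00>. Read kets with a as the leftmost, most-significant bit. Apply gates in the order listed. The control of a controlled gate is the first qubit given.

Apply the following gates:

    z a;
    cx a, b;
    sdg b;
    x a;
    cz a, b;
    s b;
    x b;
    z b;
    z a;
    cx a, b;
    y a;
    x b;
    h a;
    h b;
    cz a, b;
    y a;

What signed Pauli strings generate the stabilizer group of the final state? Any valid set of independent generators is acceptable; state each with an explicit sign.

The stabilizer group can be generated by -XZ, +ZX, among other valid generating sets.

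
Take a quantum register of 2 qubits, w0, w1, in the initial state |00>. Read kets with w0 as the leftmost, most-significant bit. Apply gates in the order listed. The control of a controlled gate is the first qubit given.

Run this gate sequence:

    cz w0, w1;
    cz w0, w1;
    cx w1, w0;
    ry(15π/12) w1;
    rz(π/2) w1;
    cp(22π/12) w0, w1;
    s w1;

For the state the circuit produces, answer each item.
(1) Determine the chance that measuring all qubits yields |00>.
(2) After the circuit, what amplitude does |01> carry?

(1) Outcome |00> occurs with probability 1/2 - sqrt(2)/4. Key observation: the block from step 1 through step 2 cancels to the identity and can be dropped.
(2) The final state's coefficient on |01> equals sqrt(sqrt(2) + 2)*exp(3*I*pi/4)/2.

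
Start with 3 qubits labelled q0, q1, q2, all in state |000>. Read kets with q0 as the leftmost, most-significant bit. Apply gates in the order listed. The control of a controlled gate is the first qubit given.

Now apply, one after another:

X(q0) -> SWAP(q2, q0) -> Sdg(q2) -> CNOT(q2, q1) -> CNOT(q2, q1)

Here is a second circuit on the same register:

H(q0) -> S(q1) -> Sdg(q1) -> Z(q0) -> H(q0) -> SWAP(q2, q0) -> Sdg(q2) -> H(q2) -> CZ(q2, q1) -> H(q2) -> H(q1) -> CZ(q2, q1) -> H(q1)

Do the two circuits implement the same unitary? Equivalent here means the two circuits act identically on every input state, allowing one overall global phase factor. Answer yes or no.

No — the two circuits implement different unitaries, even allowing a global phase.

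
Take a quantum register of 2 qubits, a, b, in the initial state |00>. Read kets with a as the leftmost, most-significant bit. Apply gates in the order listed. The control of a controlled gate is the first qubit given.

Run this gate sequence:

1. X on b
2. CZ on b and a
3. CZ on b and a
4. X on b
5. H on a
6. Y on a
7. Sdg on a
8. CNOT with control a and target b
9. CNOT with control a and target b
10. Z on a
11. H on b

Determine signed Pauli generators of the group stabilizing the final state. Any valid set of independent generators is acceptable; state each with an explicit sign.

One valid set of independent stabilizer generators is -YI, +IX (any independent generating set of the same group is equally correct). Key observation: steps 1-4 multiply out to the identity, so the circuit reduces to the remaining gates.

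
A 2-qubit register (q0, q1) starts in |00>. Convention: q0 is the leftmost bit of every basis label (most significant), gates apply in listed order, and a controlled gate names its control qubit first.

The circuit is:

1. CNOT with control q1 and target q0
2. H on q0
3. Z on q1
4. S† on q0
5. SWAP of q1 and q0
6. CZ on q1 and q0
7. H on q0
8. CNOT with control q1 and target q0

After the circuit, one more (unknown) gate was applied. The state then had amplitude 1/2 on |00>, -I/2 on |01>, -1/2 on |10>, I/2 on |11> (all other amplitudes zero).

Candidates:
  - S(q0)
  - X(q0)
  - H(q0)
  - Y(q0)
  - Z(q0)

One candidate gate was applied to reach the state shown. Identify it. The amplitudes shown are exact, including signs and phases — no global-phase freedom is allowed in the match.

The unique candidate consistent with the amplitudes is Z(q0).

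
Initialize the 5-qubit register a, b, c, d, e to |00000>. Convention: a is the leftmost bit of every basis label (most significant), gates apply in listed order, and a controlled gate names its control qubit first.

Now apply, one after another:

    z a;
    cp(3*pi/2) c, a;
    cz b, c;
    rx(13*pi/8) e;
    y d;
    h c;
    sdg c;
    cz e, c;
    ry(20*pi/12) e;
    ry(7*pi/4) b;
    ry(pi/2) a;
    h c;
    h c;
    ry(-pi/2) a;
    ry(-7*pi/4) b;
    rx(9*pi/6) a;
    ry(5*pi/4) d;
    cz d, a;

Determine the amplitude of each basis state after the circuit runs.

The final amplitudes are -sqrt(sqrt(2)/4 + 1/2)*sin(3*pi/16)/4 + sqrt(3)*I*sqrt(sqrt(2)/4 + 1/2)*cos(3*pi/16)/4 on |00000>, -sqrt(3)*sqrt(sqrt(2)/4 + 1/2)*sin(3*pi/16)/4 - I*sqrt(sqrt(2)/4 + 1/2)*cos(3*pi/16)/4 on |00001>, -sqrt(1/2 - sqrt(2)/4)*sin(3*pi/16)/4 + sqrt(3)*I*sqrt(1/2 - sqrt(2)/4)*cos(3*pi/16)/4 on |00010>, -sqrt(3)*sqrt(1/2 - sqrt(2)/4)*sin(3*pi/16)/4 - I*sqrt(1/2 - sqrt(2)/4)*cos(3*pi/16)/4 on |00011>, sqrt(3)*sqrt(sqrt(2)/4 + 1/2)*cos(3*pi/16)/4 - I*sqrt(sqrt(2)/4 + 1/2)*sin(3*pi/16)/4 on |00100>, -sqrt(sqrt(2)/4 + 1/2)*cos(3*pi/16)/4 - sqrt(3)*I*sqrt(sqrt(2)/4 + 1/2)*sin(3*pi/16)/4 on |00101>, sqrt(3)*sqrt(1/2 - sqrt(2)/4)*cos(3*pi/16)/4 - I*sqrt(1/2 - sqrt(2)/4)*sin(3*pi/16)/4 on |00110>, -sqrt(1/2 - sqrt(2)/4)*cos(3*pi/16)/4 - sqrt(3)*I*sqrt(1/2 - sqrt(2)/4)*sin(3*pi/16)/4 on |00111>, 0 on |01000>, 0 on |01001>, 0 on |01010>, 0 on |01011>, 0 on |01100>, 0 on |01101>, 0 on |01110>, 0 on |01111>, -sqrt(3)*sqrt(sqrt(2)/4 + 1/2)*cos(3*pi/16)/4 - I*sqrt(sqrt(2)/4 + 1/2)*sin(3*pi/16)/4 on |10000>, sqrt(sqrt(2)/4 + 1/2)*cos(3*pi/16)/4 - sqrt(3)*I*sqrt(sqrt(2)/4 + 1/2)*sin(3*pi/16)/4 on |10001>, sqrt(3)*sqrt(1/2 - sqrt(2)/4)*cos(3*pi/16)/4 + I*sqrt(1/2 - sqrt(2)/4)*sin(3*pi/16)/4 on |10010>, -sqrt(1/2 - sqrt(2)/4)*cos(3*pi/16)/4 + sqrt(3)*I*sqrt(1/2 - sqrt(2)/4)*sin(3*pi/16)/4 on |10011>, sqrt(sqrt(2)/4 + 1/2)*sin(3*pi/16)/4 + sqrt(3)*I*sqrt(sqrt(2)/4 + 1/2)*cos(3*pi/16)/4 on |10100>, sqrt(3)*sqrt(sqrt(2)/4 + 1/2)*sin(3*pi/16)/4 - I*sqrt(sqrt(2)/4 + 1/2)*cos(3*pi/16)/4 on |10101>, -sqrt(1/2 - sqrt(2)/4)*sin(3*pi/16)/4 - sqrt(3)*I*sqrt(1/2 - sqrt(2)/4)*cos(3*pi/16)/4 on |10110>, -sqrt(3)*sqrt(1/2 - sqrt(2)/4)*sin(3*pi/16)/4 + I*sqrt(1/2 - sqrt(2)/4)*cos(3*pi/16)/4 on |10111>, 0 on |11000>, 0 on |11001>, 0 on |11010>, 0 on |11011>, 0 on |11100>, 0 on |11101>, 0 on |11110>, 0 on |11111>. Key observation: steps 10-15 multiply out to the identity, so the circuit reduces to the remaining gates.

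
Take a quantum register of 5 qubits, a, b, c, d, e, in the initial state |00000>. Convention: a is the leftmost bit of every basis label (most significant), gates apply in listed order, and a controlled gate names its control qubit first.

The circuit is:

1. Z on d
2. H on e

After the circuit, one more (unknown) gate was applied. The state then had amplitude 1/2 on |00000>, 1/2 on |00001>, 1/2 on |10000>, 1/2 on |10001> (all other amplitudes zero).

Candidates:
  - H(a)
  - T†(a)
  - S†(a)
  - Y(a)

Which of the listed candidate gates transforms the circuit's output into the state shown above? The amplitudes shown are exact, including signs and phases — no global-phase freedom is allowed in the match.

The applied gate was H(a).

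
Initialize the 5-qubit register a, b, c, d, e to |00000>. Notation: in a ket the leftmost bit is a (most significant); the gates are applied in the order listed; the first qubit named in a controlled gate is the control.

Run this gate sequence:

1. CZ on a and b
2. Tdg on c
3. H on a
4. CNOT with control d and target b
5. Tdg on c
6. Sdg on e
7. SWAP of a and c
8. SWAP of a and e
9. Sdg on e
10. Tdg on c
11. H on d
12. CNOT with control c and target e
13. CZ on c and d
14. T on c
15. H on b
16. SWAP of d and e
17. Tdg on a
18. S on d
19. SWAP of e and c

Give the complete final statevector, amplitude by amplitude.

The final amplitudes are sqrt(2)/4 on |00000>, sqrt(2)*I/4 on |00011>, sqrt(2)/4 on |00100>, -sqrt(2)*I/4 on |00111>, sqrt(2)/4 on |01000>, sqrt(2)*I/4 on |01011>, sqrt(2)/4 on |01100>, -sqrt(2)*I/4 on |01111>, and 0 on every other basis state.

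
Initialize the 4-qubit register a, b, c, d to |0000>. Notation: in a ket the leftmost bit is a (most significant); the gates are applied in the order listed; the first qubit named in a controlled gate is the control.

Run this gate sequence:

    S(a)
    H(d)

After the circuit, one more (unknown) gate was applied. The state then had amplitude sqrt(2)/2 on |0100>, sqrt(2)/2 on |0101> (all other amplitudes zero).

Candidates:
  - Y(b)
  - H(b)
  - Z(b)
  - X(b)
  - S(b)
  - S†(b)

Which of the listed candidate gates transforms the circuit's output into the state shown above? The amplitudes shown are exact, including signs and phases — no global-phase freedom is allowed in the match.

It was X(b) that produced the state shown.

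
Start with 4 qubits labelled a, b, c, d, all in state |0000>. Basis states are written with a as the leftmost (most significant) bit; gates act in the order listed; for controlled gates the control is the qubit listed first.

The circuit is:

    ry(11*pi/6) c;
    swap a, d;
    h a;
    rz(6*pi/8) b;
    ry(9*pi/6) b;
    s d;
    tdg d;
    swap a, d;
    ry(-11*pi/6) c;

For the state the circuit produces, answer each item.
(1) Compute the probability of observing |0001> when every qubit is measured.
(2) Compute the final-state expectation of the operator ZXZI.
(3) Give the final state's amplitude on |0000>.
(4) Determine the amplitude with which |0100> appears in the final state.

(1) The probability of measuring |0001> is 1/4.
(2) The observable ZXZI averages to -1.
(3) The amplitude on |0000> is exp(5*I*pi/8)/2.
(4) The amplitude on |0100> is -exp(5*I*pi/8)/2.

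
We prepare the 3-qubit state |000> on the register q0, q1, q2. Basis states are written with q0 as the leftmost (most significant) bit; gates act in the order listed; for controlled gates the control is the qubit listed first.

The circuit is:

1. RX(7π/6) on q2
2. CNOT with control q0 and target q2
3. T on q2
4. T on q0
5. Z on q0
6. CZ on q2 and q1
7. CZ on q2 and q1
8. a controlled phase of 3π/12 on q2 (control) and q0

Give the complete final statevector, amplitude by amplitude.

After the circuit, the state carries amplitude -sqrt(6)/4 + sqrt(2)/4 on |000>, (-sqrt(6) - sqrt(2))*exp(3*I*pi/4)/4 on |001>, and 0 on every other basis state.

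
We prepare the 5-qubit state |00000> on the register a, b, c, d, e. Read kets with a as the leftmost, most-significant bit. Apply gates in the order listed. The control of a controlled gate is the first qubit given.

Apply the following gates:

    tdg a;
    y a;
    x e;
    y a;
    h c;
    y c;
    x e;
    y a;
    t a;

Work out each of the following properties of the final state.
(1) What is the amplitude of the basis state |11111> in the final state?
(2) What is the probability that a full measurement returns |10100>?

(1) The final state's coefficient on |11111> equals 0.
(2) The probability of measuring |10100> is 1/2.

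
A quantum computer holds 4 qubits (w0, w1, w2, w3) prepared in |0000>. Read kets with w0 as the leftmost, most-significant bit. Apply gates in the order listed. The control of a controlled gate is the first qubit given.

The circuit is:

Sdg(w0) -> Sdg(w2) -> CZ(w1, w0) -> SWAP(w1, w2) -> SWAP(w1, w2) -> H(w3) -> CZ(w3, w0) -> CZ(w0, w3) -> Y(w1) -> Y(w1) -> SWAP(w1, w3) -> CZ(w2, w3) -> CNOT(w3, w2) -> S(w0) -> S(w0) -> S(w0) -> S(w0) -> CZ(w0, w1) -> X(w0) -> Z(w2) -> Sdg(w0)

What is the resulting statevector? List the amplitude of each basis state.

The resulting statevector has amplitude -sqrt(2)*I/2 on |1000>, -sqrt(2)*I/2 on |1100>, and 0 on every other basis state.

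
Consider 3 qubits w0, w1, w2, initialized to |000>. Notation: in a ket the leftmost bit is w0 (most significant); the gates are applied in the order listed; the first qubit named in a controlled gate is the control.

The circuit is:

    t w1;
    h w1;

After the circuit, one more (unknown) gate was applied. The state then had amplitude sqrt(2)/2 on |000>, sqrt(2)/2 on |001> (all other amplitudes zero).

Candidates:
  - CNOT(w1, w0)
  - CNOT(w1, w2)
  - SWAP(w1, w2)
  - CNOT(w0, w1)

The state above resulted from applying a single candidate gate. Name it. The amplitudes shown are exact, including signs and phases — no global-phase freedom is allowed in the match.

The applied gate was SWAP(w1, w2).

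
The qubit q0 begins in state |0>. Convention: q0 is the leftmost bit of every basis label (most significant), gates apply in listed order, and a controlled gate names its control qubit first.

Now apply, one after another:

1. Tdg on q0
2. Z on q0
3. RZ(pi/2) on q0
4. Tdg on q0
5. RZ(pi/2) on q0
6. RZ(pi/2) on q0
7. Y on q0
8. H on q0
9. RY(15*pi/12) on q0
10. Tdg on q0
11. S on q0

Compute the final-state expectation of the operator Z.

The expectation value of Z is -sqrt(2)/2.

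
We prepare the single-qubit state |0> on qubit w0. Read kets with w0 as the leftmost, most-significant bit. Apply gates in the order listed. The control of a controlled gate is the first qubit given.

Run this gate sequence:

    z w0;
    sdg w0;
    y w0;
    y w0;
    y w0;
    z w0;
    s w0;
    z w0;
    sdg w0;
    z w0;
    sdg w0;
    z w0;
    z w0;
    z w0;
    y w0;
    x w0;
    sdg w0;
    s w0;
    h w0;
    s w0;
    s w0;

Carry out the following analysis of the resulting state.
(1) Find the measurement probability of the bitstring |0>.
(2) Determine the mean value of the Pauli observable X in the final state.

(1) A full measurement returns |0> with probability 1/2.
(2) In the final state, X has expectation 1.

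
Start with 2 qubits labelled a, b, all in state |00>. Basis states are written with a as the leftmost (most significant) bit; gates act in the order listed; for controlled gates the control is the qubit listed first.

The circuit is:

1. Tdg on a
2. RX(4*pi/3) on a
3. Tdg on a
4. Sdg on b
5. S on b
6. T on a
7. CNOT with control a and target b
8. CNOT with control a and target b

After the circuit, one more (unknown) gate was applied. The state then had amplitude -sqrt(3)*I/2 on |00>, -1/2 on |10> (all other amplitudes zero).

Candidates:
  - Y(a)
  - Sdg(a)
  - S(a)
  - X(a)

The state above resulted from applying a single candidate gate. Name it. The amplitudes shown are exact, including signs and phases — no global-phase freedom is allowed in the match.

It was X(a) that produced the state shown.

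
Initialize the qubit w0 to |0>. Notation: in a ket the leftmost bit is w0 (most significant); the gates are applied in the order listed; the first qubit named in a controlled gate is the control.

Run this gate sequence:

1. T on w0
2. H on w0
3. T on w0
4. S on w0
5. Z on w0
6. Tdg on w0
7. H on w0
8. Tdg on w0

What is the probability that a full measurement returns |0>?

Outcome |0> occurs with probability 1/2.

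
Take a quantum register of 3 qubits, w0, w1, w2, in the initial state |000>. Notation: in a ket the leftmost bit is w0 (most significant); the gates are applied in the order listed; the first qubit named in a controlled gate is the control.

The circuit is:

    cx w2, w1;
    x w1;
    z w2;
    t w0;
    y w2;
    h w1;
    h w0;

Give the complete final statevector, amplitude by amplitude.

The final amplitudes are 0 on |000>, I/2 on |001>, 0 on |010>, -I/2 on |011>, 0 on |100>, I/2 on |101>, 0 on |110>, -I/2 on |111>.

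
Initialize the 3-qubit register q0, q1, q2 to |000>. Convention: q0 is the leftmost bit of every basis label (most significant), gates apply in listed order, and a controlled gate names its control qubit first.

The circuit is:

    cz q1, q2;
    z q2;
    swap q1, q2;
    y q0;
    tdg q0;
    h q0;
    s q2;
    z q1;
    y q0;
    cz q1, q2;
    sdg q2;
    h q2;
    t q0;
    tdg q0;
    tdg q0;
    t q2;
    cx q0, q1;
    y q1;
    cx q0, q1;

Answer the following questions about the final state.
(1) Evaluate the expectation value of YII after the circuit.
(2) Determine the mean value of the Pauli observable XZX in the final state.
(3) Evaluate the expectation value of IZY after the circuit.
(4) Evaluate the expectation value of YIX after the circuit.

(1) The expectation value of YII is sqrt(2)/2.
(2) The expectation value of XZX is 1/2.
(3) The expectation value of IZY is -sqrt(2)/2.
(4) In the final state, YIX has expectation 1/2.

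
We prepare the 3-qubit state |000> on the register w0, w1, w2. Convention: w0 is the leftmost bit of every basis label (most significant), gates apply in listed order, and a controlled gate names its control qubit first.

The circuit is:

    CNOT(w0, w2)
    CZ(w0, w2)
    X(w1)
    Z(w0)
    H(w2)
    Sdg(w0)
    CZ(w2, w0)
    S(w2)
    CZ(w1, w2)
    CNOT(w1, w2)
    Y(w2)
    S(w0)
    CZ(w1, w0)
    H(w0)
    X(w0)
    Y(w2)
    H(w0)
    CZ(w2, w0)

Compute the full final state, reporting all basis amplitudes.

The resulting statevector has amplitude -sqrt(2)*I/2 on |010>, sqrt(2)/2 on |011>, and 0 on every other basis state.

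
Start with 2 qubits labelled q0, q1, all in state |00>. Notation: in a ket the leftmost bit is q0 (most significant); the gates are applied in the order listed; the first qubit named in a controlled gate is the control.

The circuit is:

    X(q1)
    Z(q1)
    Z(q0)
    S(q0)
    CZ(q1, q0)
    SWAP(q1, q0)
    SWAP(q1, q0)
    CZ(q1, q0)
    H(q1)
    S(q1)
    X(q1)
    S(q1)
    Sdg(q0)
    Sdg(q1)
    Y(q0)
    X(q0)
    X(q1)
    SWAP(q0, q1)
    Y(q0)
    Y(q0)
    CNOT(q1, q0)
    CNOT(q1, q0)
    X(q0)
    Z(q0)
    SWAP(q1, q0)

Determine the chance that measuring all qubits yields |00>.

Outcome |00> occurs with probability 1/2. Key observation: steps 5-8 multiply out to the identity, so the circuit reduces to the remaining gates.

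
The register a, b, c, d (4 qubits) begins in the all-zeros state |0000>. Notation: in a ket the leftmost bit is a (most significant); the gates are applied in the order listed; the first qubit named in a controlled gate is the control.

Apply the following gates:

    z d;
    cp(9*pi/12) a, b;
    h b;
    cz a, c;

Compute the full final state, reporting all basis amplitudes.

The resulting statevector has amplitude sqrt(2)/2 on |0000>, sqrt(2)/2 on |0100>, and 0 on every other basis state.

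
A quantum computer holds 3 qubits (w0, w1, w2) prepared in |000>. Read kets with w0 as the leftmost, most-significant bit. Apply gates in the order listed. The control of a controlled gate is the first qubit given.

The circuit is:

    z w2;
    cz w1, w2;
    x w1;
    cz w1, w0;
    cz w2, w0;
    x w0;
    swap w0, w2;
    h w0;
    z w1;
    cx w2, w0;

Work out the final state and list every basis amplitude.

The final amplitudes are -sqrt(2)/2 on |011>, -sqrt(2)/2 on |111>, and 0 on every other basis state.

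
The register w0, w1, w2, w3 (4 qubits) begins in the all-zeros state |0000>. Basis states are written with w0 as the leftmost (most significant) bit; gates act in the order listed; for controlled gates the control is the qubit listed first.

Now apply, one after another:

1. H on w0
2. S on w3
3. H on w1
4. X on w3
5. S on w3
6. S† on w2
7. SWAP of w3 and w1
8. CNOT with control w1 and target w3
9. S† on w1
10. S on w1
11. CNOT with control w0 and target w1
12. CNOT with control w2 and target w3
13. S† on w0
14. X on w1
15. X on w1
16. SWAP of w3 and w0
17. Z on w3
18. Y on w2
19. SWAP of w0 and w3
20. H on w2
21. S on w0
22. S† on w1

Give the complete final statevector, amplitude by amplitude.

The final amplitudes are 0 on |0000>, 0 on |0001>, 0 on |0010>, 0 on |0011>, sqrt(2)*I/4 on |0100>, sqrt(2)*I/4 on |0101>, -sqrt(2)*I/4 on |0110>, -sqrt(2)*I/4 on |0111>, sqrt(2)/4 on |1000>, sqrt(2)/4 on |1001>, -sqrt(2)/4 on |1010>, -sqrt(2)/4 on |1011>, 0 on |1100>, 0 on |1101>, 0 on |1110>, 0 on |1111>.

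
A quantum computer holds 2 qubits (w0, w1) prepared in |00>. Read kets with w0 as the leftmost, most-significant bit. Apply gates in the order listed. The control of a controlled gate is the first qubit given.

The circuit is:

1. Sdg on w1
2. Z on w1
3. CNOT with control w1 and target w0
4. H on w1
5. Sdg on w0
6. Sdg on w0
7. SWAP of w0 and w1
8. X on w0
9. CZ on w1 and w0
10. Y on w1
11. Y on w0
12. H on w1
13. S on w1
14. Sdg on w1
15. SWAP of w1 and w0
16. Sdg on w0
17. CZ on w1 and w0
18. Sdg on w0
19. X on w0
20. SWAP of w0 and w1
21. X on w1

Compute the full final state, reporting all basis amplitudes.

After the circuit, the state carries amplitude 1/2 on |00>, 1/2 on |01>, -1/2 on |10>, 1/2 on |11>. Key observation: the block from step 13 through step 14 cancels to the identity and can be dropped.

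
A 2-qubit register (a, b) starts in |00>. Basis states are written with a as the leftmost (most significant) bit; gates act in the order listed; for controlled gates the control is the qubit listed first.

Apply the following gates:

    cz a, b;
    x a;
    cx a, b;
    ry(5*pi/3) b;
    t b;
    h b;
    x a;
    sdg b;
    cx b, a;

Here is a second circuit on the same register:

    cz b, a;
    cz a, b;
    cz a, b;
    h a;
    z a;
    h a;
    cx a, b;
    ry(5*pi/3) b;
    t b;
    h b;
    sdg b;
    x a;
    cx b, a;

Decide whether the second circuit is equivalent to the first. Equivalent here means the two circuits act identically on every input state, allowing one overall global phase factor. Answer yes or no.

Yes — the two circuits implement the same unitary up to a global phase.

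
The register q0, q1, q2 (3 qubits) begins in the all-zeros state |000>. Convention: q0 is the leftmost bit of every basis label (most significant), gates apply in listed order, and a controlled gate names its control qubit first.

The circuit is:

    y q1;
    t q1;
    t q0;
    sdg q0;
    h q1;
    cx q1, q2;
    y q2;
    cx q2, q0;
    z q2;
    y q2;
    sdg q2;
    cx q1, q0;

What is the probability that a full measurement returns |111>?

A full measurement returns |111> with probability 1/2.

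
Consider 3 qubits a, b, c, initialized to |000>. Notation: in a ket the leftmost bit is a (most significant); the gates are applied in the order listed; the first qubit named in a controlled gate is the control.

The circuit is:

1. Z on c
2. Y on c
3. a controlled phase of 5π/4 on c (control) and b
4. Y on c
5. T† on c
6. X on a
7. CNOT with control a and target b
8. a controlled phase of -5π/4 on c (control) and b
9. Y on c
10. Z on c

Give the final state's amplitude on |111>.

|111> carries amplitude -I in the final state.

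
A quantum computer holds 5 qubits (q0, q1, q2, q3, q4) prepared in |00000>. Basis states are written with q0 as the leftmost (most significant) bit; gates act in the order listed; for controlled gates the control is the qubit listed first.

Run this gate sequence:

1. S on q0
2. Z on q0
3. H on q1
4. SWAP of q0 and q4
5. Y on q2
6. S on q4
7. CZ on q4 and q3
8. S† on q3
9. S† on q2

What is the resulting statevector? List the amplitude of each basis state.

After the circuit, the state carries amplitude sqrt(2)/2 on |00100>, sqrt(2)/2 on |01100>, and 0 on every other basis state.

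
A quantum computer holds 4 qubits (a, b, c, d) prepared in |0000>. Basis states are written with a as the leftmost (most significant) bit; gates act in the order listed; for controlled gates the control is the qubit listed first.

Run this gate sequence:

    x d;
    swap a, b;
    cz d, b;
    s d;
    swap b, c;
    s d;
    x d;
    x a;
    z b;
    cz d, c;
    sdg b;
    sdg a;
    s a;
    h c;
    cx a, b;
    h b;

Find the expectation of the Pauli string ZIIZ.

The expectation value of ZIIZ is -1.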